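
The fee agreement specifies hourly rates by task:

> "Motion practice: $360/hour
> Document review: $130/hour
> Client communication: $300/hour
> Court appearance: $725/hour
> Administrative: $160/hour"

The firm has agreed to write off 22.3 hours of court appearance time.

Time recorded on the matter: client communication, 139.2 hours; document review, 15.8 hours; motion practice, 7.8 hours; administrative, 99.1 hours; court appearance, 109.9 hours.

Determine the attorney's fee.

$125,988.00

Motion practice: 7.8 × $360 = $2,808.00
Document review: 15.8 × $130 = $2,054.00
Client communication: 139.2 × $300 = $41,760.00
Court appearance: 109.9 × $725 = $79,677.50
Administrative: 99.1 × $160 = $15,856.00
Subtotal: $142,155.50
Write-off: 22.3 × $725 = $16,167.50
Total: $142,155.50 − $16,167.50 = $125,988.00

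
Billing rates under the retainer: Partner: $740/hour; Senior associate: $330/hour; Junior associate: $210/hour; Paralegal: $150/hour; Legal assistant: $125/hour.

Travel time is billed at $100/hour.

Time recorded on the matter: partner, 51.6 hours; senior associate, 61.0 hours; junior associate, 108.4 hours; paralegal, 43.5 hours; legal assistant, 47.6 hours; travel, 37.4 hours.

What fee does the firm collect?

Partner: 51.6 × $740 = $38,184.00
Senior associate: 61.0 × $330 = $20,130.00
Junior associate: 108.4 × $210 = $22,764.00
Paralegal: 43.5 × $150 = $6,525.00
Legal assistant: 47.6 × $125 = $5,950.00
Subtotal: $38,184.00 + $20,130.00 + $22,764.00 + $6,525.00 + $5,950.00 = $93,553.00
Travel: 37.4 × $100 = $3,740.00
Total: $93,553.00 + $3,740.00 = $97,293.00

$97,293.00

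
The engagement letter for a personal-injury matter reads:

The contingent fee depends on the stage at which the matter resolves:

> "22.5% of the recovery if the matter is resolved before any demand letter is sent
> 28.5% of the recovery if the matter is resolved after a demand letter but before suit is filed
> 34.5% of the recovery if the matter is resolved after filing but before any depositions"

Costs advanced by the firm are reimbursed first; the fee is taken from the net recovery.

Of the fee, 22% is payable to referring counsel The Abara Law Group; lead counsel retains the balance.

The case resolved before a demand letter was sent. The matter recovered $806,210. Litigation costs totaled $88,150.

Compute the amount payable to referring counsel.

Fee base (net of costs): $806,210 − $88,150 = $718,060
The matter resolved before a demand letter was sent, so the 22.5% rate applies.
$718,060 × 22.5% = $161,563.50
Referral share: 22% of $161,563.50 = $35,543.97; lead counsel retains $161,563.50 − $35,543.97 = $126,019.53.

$35,543.97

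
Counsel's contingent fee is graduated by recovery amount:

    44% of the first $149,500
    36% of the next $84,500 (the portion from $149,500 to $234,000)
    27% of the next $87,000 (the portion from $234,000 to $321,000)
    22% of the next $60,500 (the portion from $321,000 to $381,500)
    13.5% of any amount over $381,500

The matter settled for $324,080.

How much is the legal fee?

$120,367.60

First $149,500 at 44% = $65,780.00
Next $84,500 at 36% = $30,420.00
Next $87,000 at 27% = $23,490.00
Remaining $3,080 at 22% = $677.60
Fee: $65,780.00 + $30,420.00 + $23,490.00 + $677.60 = $120,367.60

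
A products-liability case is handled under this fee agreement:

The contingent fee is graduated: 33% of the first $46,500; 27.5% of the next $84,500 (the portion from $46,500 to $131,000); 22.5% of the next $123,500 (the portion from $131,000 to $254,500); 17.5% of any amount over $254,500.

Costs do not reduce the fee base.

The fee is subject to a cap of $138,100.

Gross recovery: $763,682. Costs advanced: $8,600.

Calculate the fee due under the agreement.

Fee base is the gross recovery, $763,682; costs are reimbursed separately.
First $46,500 at 33% = $15,345.00
Next $84,500 at 27.5% = $23,237.50
Next $123,500 at 22.5% = $27,787.50
Remaining $509,182 at 17.5% = $89,106.85
Fee: $15,345.00 + $23,237.50 + $27,787.50 + $89,106.85 = $155,476.85
$155,476.85 exceeds the $138,100 cap, so the fee is capped at $138,100.00.

$138,100.00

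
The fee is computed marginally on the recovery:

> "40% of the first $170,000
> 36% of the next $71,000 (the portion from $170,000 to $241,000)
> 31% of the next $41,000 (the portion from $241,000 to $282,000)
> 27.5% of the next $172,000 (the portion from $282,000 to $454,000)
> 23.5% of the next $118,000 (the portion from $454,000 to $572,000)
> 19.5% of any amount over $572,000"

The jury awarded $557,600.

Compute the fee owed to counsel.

First $170,000 at 40% = $68,000.00
Next $71,000 at 36% = $25,560.00
Next $41,000 at 31% = $12,710.00
Next $172,000 at 27.5% = $47,300.00
Remaining $103,600 at 23.5% = $24,346.00
Fee: $68,000.00 + $25,560.00 + $12,710.00 + $47,300.00 + $24,346.00 = $177,916.00

$177,916.00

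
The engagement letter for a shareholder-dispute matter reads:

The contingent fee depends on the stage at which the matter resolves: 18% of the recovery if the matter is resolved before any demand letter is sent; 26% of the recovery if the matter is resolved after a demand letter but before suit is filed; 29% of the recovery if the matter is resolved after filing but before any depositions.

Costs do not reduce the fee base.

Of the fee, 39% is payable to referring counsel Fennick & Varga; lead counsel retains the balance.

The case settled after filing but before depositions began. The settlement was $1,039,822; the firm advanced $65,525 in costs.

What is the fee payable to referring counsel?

$117,603.87

Fee base is the gross recovery, $1,039,822; costs are reimbursed separately.
The matter settled after filing but before depositions began, so the 29% rate applies.
$1,039,822 × 29% = $301,548.38
Referral share: 39% of $301,548.38 = $117,603.87; lead counsel retains $301,548.38 − $117,603.87 = $183,944.51.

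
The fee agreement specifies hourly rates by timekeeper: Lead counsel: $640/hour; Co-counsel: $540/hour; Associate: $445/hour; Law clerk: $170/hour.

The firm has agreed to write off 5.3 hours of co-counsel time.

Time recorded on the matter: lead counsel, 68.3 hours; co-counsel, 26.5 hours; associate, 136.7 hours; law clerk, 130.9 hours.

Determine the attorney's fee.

Lead counsel: 68.3 × $640 = $43,712.00
Co-counsel: 26.5 × $540 = $14,310.00
Associate: 136.7 × $445 = $60,831.50
Law clerk: 130.9 × $170 = $22,253.00
Subtotal: $141,106.50
Write-off: 5.3 × $540 = $2,862.00
Total: $141,106.50 − $2,862.00 = $138,244.50

$138,244.50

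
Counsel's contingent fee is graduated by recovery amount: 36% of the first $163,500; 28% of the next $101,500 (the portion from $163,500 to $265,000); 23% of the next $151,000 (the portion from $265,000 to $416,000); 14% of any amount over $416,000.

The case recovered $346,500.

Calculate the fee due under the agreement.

$106,025.00

First $163,500 at 36% = $58,860.00
Next $101,500 at 28% = $28,420.00
Remaining $81,500 at 23% = $18,745.00
Fee: $58,860.00 + $28,420.00 + $18,745.00 = $106,025.00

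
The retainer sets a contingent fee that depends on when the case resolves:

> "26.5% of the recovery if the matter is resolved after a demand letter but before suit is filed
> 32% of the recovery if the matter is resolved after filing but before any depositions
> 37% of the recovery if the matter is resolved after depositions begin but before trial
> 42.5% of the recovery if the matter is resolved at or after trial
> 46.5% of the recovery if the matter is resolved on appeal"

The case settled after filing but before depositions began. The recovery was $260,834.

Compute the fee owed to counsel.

The matter settled after filing but before depositions began, so the 32% rate applies.
$260,834 × 32% = $83,466.88

$83,466.88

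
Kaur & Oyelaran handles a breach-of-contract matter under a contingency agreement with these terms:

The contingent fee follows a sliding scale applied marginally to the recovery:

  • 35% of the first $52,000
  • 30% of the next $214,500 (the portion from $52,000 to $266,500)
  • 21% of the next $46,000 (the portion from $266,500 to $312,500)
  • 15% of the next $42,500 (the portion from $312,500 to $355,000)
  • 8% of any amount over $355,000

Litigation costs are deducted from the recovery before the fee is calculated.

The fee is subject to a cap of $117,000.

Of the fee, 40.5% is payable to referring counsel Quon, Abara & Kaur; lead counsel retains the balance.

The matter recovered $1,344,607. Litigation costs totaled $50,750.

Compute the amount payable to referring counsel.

Fee base (net of costs): $1,344,607 − $50,750 = $1,293,857
First $52,000 at 35% = $18,200.00
Next $214,500 at 30% = $64,350.00
Next $46,000 at 21% = $9,660.00
Next $42,500 at 15% = $6,375.00
Remaining $938,857 at 8% = $75,108.56
Fee: $18,200.00 + $64,350.00 + $9,660.00 + $6,375.00 + $75,108.56 = $173,693.56
$173,693.56 exceeds the $117,000 cap, so the fee is capped at $117,000.00.
Referral share: 40.5% of $117,000.00 = $47,385.00; lead counsel retains $117,000.00 − $47,385.00 = $69,615.00.

$47,385.00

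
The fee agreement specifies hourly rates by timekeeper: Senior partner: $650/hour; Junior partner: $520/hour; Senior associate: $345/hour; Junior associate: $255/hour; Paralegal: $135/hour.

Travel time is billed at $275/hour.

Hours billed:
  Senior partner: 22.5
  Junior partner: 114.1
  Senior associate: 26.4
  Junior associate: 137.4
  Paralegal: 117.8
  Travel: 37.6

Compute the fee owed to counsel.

$144,345.00

Senior partner: 22.5 × $650 = $14,625.00
Junior partner: 114.1 × $520 = $59,332.00
Senior associate: 26.4 × $345 = $9,108.00
Junior associate: 137.4 × $255 = $35,037.00
Paralegal: 117.8 × $135 = $15,903.00
Subtotal: $14,625.00 + $59,332.00 + $9,108.00 + $35,037.00 + $15,903.00 = $134,005.00
Travel: 37.6 × $275 = $10,340.00
Total: $134,005.00 + $10,340.00 = $144,345.00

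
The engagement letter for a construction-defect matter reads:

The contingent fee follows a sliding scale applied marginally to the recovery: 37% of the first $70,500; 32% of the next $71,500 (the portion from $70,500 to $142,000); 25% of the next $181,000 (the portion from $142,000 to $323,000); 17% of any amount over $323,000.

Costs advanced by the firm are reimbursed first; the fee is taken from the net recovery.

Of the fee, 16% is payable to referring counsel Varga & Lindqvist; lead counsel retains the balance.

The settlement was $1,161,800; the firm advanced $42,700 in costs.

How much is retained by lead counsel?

$192,823.68

Fee base (net of costs): $1,161,800 − $42,700 = $1,119,100
First $70,500 at 37% = $26,085.00
Next $71,500 at 32% = $22,880.00
Next $181,000 at 25% = $45,250.00
Remaining $796,100 at 17% = $135,337.00
Fee: $26,085.00 + $22,880.00 + $45,250.00 + $135,337.00 = $229,552.00
Referral share: 16% of $229,552.00 = $36,728.32; lead counsel retains $229,552.00 − $36,728.32 = $192,823.68.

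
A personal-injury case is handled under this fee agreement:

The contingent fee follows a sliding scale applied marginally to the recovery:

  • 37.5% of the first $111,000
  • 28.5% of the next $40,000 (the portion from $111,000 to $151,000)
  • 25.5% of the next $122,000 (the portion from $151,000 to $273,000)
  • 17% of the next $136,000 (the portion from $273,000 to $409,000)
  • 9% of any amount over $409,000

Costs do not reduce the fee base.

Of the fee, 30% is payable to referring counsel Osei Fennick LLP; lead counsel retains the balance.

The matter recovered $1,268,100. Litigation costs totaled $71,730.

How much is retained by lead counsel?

Fee base is the gross recovery, $1,268,100; costs are reimbursed separately.
First $111,000 at 37.5% = $41,625.00
Next $40,000 at 28.5% = $11,400.00
Next $122,000 at 25.5% = $31,110.00
Next $136,000 at 17% = $23,120.00
Remaining $859,100 at 9% = $77,319.00
Fee: $41,625.00 + $11,400.00 + $31,110.00 + $23,120.00 + $77,319.00 = $184,574.00
Referral share: 30% of $184,574.00 = $55,372.20; lead counsel retains $184,574.00 − $55,372.20 = $129,201.80.

$129,201.80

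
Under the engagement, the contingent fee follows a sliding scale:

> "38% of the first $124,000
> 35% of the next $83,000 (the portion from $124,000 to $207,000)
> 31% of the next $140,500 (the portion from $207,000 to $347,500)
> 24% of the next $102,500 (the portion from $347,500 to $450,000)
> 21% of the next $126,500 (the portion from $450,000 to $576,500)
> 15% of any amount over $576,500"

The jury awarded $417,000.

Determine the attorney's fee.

First $124,000 at 38% = $47,120.00
Next $83,000 at 35% = $29,050.00
Next $140,500 at 31% = $43,555.00
Remaining $69,500 at 24% = $16,680.00
Fee: $47,120.00 + $29,050.00 + $43,555.00 + $16,680.00 = $136,405.00

$136,405.00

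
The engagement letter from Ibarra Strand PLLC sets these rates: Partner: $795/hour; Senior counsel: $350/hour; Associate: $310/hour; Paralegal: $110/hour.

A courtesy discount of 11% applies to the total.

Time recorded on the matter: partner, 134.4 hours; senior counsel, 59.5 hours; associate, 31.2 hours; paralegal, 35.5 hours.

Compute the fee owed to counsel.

$125,712.50

Partner: 134.4 × $795 = $106,848.00
Senior counsel: 59.5 × $350 = $20,825.00
Associate: 31.2 × $310 = $9,672.00
Paralegal: 35.5 × $110 = $3,905.00
Subtotal: $141,250.00
Less 11% discount: −$15,537.50
Total: $141,250.00 − $15,537.50 = $125,712.50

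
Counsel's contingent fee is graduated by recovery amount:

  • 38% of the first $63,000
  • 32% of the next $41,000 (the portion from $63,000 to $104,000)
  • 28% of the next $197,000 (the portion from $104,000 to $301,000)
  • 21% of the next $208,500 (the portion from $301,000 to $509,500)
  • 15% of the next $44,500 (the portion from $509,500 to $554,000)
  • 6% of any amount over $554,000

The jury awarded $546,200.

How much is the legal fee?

$141,510.00

First $63,000 at 38% = $23,940.00
Next $41,000 at 32% = $13,120.00
Next $197,000 at 28% = $55,160.00
Next $208,500 at 21% = $43,785.00
Remaining $36,700 at 15% = $5,505.00
Fee: $23,940.00 + $13,120.00 + $55,160.00 + $43,785.00 + $5,505.00 = $141,510.00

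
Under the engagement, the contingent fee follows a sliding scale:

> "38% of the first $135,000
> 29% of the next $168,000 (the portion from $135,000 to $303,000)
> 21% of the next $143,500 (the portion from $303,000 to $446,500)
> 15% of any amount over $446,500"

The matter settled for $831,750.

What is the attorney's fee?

$187,942.50

First $135,000 at 38% = $51,300.00
Next $168,000 at 29% = $48,720.00
Next $143,500 at 21% = $30,135.00
Remaining $385,250 at 15% = $57,787.50
Fee: $51,300.00 + $48,720.00 + $30,135.00 + $57,787.50 = $187,942.50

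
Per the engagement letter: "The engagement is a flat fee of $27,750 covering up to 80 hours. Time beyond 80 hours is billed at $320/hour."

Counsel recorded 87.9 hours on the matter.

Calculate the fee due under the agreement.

$30,278.00

Flat fee: $27,750.00
Excess hours: 87.9 − 80 = 7.9
Overrun: 7.9 × $320 = $2,528.00
Total: $27,750.00 + $2,528.00 = $30,278.00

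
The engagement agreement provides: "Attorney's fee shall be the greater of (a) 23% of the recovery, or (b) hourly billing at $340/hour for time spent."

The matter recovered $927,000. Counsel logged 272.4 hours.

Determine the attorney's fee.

(a) 23% of $927,000 = $213,210.00
(b) 272.4 × $340 = $92,616.00
The greater is (a): $213,210.00.

$213,210.00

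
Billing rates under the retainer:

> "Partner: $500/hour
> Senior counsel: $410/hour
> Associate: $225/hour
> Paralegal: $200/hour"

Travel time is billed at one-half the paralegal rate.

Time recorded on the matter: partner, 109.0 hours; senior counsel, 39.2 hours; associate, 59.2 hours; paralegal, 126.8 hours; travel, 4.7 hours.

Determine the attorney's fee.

$109,722.00

Partner: 109.0 × $500 = $54,500.00
Senior counsel: 39.2 × $410 = $16,072.00
Associate: 59.2 × $225 = $13,320.00
Paralegal: 126.8 × $200 = $25,360.00
Subtotal: $54,500.00 + $16,072.00 + $13,320.00 + $25,360.00 = $109,252.00
Travel: 4.7 × ($200 ÷ 2) = 4.7 × $100.00 = $470.00
Total: $109,252.00 + $470.00 = $109,722.00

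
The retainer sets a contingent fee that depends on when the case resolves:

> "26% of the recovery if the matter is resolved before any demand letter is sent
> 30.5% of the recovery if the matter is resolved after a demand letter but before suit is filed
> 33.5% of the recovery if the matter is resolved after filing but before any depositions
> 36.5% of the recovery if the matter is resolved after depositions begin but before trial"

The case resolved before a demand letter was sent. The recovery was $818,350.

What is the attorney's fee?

$212,771.00

The matter resolved before a demand letter was sent, so the 26% rate applies.
$818,350 × 26% = $212,771.00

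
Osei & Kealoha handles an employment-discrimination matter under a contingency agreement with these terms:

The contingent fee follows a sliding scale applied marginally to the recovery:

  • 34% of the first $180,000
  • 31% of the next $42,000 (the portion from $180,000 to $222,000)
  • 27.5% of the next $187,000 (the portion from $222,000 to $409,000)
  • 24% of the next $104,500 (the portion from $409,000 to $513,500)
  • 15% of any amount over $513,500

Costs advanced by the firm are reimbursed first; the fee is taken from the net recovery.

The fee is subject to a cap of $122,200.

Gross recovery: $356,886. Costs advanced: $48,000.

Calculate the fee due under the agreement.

$98,113.65

Fee base (net of costs): $356,886 − $48,000 = $308,886
First $180,000 at 34% = $61,200.00
Next $42,000 at 31% = $13,020.00
Remaining $86,886 at 27.5% = $23,893.65
Fee: $61,200.00 + $13,020.00 + $23,893.65 = $98,113.65
$98,113.65 is under the $122,200 cap.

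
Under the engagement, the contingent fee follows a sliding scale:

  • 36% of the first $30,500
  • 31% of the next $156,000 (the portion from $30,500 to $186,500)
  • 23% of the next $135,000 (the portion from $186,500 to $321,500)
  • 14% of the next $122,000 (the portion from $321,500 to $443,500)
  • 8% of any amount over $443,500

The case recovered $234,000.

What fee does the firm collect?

$70,265.00

First $30,500 at 36% = $10,980.00
Next $156,000 at 31% = $48,360.00
Remaining $47,500 at 23% = $10,925.00
Fee: $10,980.00 + $48,360.00 + $10,925.00 = $70,265.00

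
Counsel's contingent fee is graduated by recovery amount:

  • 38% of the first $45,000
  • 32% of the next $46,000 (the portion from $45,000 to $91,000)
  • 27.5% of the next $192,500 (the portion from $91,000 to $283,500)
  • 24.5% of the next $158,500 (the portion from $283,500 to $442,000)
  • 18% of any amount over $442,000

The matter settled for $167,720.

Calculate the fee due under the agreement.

First $45,000 at 38% = $17,100.00
Next $46,000 at 32% = $14,720.00
Remaining $76,720 at 27.5% = $21,098.00
Fee: $17,100.00 + $14,720.00 + $21,098.00 = $52,918.00

$52,918.00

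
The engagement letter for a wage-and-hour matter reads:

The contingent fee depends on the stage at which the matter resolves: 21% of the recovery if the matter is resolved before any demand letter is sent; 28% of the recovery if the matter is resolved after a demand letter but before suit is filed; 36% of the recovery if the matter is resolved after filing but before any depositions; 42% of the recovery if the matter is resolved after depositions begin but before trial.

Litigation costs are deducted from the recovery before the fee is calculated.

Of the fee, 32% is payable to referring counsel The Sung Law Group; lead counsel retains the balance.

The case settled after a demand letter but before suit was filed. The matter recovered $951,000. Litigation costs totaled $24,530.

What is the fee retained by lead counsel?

Fee base (net of costs): $951,000 − $24,530 = $926,470
The matter settled after a demand letter but before suit was filed, so the 28% rate applies.
$926,470 × 28% = $259,411.60
Referral share: 32% of $259,411.60 = $83,011.71; lead counsel retains $259,411.60 − $83,011.71 = $176,399.89.

$176,399.89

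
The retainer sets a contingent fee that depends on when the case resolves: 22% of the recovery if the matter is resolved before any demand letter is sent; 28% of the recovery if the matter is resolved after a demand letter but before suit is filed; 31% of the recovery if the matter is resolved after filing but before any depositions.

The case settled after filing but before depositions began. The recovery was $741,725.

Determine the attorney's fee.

$229,934.75

The matter settled after filing but before depositions began, so the 31% rate applies.
$741,725 × 31% = $229,934.75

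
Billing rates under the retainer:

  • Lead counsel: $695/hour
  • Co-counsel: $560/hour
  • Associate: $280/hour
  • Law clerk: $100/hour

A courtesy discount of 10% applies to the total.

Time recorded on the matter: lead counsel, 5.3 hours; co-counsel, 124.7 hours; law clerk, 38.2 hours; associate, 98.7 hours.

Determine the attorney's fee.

Lead counsel: 5.3 × $695 = $3,683.50
Co-counsel: 124.7 × $560 = $69,832.00
Associate: 98.7 × $280 = $27,636.00
Law clerk: 38.2 × $100 = $3,820.00
Subtotal: $104,971.50
Less 10% discount: −$10,497.15
Total: $104,971.50 − $10,497.15 = $94,474.35

$94,474.35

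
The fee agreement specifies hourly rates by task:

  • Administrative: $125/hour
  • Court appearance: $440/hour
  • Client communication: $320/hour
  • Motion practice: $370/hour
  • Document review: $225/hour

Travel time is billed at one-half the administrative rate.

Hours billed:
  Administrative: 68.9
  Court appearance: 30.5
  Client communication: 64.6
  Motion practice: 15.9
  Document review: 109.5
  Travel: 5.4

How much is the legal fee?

Administrative: 68.9 × $125 = $8,612.50
Court appearance: 30.5 × $440 = $13,420.00
Client communication: 64.6 × $320 = $20,672.00
Motion practice: 15.9 × $370 = $5,883.00
Document review: 109.5 × $225 = $24,637.50
Subtotal: $8,612.50 + $13,420.00 + $20,672.00 + $5,883.00 + $24,637.50 = $73,225.00
Travel: 5.4 × ($125 ÷ 2) = 5.4 × $62.50 = $337.50
Total: $73,225.00 + $337.50 = $73,562.50

$73,562.50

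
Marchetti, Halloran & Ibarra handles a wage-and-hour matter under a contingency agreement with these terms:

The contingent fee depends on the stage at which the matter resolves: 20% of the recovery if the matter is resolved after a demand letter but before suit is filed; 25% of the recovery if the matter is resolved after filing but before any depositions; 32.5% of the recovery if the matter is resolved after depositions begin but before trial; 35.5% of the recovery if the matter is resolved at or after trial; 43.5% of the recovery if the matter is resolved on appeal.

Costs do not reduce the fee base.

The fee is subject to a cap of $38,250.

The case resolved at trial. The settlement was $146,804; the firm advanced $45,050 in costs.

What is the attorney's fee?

$38,250.00

Fee base is the gross recovery, $146,804; costs are reimbursed separately.
The matter resolved at trial, so the 35.5% rate applies.
$146,804 × 35.5% = $52,115.42
$52,115.42 exceeds the $38,250 cap, so the fee is capped at $38,250.00.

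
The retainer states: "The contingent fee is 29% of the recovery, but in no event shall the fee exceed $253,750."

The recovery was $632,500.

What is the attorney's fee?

$183,425.00

29% of $632,500 = $183,425.00
That is under the $253,750 cap.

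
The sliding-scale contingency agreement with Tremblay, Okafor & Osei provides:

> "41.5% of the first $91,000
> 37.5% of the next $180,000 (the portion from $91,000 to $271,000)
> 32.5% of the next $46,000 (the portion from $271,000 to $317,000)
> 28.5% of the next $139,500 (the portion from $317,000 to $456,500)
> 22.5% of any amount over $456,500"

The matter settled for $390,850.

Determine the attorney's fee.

First $91,000 at 41.5% = $37,765.00
Next $180,000 at 37.5% = $67,500.00
Next $46,000 at 32.5% = $14,950.00
Remaining $73,850 at 28.5% = $21,047.25
Fee: $37,765.00 + $67,500.00 + $14,950.00 + $21,047.25 = $141,262.25

$141,262.25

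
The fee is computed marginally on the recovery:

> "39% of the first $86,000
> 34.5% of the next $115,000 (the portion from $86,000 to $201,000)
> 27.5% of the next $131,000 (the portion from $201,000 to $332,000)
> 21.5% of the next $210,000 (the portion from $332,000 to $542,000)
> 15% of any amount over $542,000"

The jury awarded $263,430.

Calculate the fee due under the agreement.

First $86,000 at 39% = $33,540.00
Next $115,000 at 34.5% = $39,675.00
Remaining $62,430 at 27.5% = $17,168.25
Fee: $33,540.00 + $39,675.00 + $17,168.25 = $90,383.25

$90,383.25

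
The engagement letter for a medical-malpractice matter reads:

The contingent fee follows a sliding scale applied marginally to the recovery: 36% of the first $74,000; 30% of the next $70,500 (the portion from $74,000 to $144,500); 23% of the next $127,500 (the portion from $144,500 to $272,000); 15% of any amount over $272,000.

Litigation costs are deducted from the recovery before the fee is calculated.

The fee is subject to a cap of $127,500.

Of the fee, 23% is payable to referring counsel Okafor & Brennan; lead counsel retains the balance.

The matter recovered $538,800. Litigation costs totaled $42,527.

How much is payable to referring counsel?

$25,473.87

Fee base (net of costs): $538,800 − $42,527 = $496,273
First $74,000 at 36% = $26,640.00
Next $70,500 at 30% = $21,150.00
Next $127,500 at 23% = $29,325.00
Remaining $224,273 at 15% = $33,640.95
Fee: $26,640.00 + $21,150.00 + $29,325.00 + $33,640.95 = $110,755.95
$110,755.95 is under the $127,500 cap.
Referral share: 23% of $110,755.95 = $25,473.87; lead counsel retains $110,755.95 − $25,473.87 = $85,282.08.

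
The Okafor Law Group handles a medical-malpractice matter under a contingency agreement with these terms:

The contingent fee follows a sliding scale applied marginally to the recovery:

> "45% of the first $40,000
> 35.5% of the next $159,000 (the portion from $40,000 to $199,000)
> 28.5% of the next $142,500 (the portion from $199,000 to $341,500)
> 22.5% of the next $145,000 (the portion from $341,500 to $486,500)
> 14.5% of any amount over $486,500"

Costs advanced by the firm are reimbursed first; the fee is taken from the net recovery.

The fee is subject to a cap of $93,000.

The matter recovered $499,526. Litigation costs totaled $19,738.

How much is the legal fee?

Fee base (net of costs): $499,526 − $19,738 = $479,788
First $40,000 at 45% = $18,000.00
Next $159,000 at 35.5% = $56,445.00
Next $142,500 at 28.5% = $40,612.50
Remaining $138,288 at 22.5% = $31,114.80
Fee: $18,000.00 + $56,445.00 + $40,612.50 + $31,114.80 = $146,172.30
$146,172.30 exceeds the $93,000 cap, so the fee is capped at $93,000.00.

$93,000.00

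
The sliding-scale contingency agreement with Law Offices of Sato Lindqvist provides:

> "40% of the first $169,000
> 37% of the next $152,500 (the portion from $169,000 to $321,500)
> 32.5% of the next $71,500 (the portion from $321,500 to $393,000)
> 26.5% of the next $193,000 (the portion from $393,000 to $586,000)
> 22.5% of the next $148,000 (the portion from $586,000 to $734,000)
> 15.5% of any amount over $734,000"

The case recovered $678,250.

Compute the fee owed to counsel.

$219,163.75

First $169,000 at 40% = $67,600.00
Next $152,500 at 37% = $56,425.00
Next $71,500 at 32.5% = $23,237.50
Next $193,000 at 26.5% = $51,145.00
Remaining $92,250 at 22.5% = $20,756.25
Fee: $67,600.00 + $56,425.00 + $23,237.50 + $51,145.00 + $20,756.25 = $219,163.75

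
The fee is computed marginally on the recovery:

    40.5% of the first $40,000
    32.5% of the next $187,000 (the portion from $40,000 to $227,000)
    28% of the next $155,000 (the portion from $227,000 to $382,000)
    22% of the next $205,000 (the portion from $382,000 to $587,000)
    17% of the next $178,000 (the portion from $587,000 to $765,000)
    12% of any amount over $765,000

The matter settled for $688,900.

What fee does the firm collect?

$182,798.00

First $40,000 at 40.5% = $16,200.00
Next $187,000 at 32.5% = $60,775.00
Next $155,000 at 28% = $43,400.00
Next $205,000 at 22% = $45,100.00
Remaining $101,900 at 17% = $17,323.00
Fee: $16,200.00 + $60,775.00 + $43,400.00 + $45,100.00 + $17,323.00 = $182,798.00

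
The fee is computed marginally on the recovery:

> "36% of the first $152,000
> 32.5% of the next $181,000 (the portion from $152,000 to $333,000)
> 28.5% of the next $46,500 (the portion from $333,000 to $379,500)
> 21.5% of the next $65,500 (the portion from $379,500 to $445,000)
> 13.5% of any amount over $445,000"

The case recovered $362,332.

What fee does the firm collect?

First $152,000 at 36% = $54,720.00
Next $181,000 at 32.5% = $58,825.00
Remaining $29,332 at 28.5% = $8,359.62
Fee: $54,720.00 + $58,825.00 + $8,359.62 = $121,904.62

$121,904.62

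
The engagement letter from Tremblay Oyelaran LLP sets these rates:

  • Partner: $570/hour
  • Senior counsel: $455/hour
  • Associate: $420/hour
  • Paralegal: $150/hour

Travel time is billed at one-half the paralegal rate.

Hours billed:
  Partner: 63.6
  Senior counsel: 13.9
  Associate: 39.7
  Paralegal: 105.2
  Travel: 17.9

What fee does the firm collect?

Partner: 63.6 × $570 = $36,252.00
Senior counsel: 13.9 × $455 = $6,324.50
Associate: 39.7 × $420 = $16,674.00
Paralegal: 105.2 × $150 = $15,780.00
Subtotal: $36,252.00 + $6,324.50 + $16,674.00 + $15,780.00 = $75,030.50
Travel: 17.9 × ($150 ÷ 2) = 17.9 × $75.00 = $1,342.50
Total: $75,030.50 + $1,342.50 = $76,373.00

$76,373.00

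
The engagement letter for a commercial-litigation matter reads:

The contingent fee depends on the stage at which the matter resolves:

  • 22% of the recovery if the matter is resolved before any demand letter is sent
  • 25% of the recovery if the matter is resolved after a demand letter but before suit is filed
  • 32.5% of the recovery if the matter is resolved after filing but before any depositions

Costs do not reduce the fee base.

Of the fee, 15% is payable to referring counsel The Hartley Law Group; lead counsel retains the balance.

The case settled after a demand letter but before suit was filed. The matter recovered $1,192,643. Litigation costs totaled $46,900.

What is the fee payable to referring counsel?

$44,724.11

Fee base is the gross recovery, $1,192,643; costs are reimbursed separately.
The matter settled after a demand letter but before suit was filed, so the 25% rate applies.
$1,192,643 × 25% = $298,160.75
Referral share: 15% of $298,160.75 = $44,724.11; lead counsel retains $298,160.75 − $44,724.11 = $253,436.64.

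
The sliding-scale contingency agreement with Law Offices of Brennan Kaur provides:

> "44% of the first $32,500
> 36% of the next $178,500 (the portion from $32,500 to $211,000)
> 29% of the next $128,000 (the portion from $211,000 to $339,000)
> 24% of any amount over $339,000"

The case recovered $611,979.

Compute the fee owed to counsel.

First $32,500 at 44% = $14,300.00
Next $178,500 at 36% = $64,260.00
Next $128,000 at 29% = $37,120.00
Remaining $272,979 at 24% = $65,514.96
Fee: $14,300.00 + $64,260.00 + $37,120.00 + $65,514.96 = $181,194.96

$181,194.96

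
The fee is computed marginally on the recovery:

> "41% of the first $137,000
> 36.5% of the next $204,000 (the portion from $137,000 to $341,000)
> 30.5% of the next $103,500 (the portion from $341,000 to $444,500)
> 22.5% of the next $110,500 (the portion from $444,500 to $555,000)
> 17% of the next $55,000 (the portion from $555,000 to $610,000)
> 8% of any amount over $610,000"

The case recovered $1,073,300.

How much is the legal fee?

$233,474.00

First $137,000 at 41% = $56,170.00
Next $204,000 at 36.5% = $74,460.00
Next $103,500 at 30.5% = $31,567.50
Next $110,500 at 22.5% = $24,862.50
Next $55,000 at 17% = $9,350.00
Remaining $463,300 at 8% = $37,064.00
Fee: $56,170.00 + $74,460.00 + $31,567.50 + $24,862.50 + $9,350.00 + $37,064.00 = $233,474.00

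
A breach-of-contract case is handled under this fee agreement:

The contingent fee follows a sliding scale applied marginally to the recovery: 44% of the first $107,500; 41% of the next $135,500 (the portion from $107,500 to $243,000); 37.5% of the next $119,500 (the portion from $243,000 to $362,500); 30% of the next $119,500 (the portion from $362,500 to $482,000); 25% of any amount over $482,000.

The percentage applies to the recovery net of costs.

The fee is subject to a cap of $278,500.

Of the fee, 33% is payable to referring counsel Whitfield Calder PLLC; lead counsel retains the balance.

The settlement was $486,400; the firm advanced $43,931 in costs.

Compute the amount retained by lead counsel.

$115,010.99

Fee base (net of costs): $486,400 − $43,931 = $442,469
First $107,500 at 44% = $47,300.00
Next $135,500 at 41% = $55,555.00
Next $119,500 at 37.5% = $44,812.50
Remaining $79,969 at 30% = $23,990.70
Fee: $47,300.00 + $55,555.00 + $44,812.50 + $23,990.70 = $171,658.20
$171,658.20 is under the $278,500 cap.
Referral share: 33% of $171,658.20 = $56,647.21; lead counsel retains $171,658.20 − $56,647.21 = $115,010.99.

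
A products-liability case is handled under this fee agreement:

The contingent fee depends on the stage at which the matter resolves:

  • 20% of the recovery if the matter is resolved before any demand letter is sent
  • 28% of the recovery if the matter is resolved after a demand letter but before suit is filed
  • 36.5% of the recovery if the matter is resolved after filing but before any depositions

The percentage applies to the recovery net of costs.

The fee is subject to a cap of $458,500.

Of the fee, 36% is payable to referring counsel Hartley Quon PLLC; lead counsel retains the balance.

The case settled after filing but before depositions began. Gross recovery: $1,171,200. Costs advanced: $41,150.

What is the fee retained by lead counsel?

Fee base (net of costs): $1,171,200 − $41,150 = $1,130,050
The matter settled after filing but before depositions began, so the 36.5% rate applies.
$1,130,050 × 36.5% = $412,468.25
$412,468.25 is under the $458,500 cap.
Referral share: 36% of $412,468.25 = $148,488.57; lead counsel retains $412,468.25 − $148,488.57 = $263,979.68.

$263,979.68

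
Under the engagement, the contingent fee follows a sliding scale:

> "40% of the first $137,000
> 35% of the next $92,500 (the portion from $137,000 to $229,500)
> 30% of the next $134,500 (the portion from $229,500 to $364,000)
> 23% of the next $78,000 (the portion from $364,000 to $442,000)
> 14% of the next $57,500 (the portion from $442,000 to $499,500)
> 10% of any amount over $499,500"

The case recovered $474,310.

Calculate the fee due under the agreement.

First $137,000 at 40% = $54,800.00
Next $92,500 at 35% = $32,375.00
Next $134,500 at 30% = $40,350.00
Next $78,000 at 23% = $17,940.00
Remaining $32,310 at 14% = $4,523.40
Fee: $54,800.00 + $32,375.00 + $40,350.00 + $17,940.00 + $4,523.40 = $149,988.40

$149,988.40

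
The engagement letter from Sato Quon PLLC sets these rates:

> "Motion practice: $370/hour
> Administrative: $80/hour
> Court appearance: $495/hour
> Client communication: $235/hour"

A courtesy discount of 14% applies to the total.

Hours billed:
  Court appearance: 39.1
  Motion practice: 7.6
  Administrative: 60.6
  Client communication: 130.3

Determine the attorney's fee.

Motion practice: 7.6 × $370 = $2,812.00
Administrative: 60.6 × $80 = $4,848.00
Court appearance: 39.1 × $495 = $19,354.50
Client communication: 130.3 × $235 = $30,620.50
Subtotal: $57,635.00
Less 14% discount: −$8,068.90
Total: $57,635.00 − $8,068.90 = $49,566.10

$49,566.10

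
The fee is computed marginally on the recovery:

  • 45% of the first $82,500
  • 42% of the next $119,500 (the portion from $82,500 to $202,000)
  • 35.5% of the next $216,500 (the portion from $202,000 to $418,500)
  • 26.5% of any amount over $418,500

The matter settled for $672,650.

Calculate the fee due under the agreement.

$231,522.25

First $82,500 at 45% = $37,125.00
Next $119,500 at 42% = $50,190.00
Next $216,500 at 35.5% = $76,857.50
Remaining $254,150 at 26.5% = $67,349.75
Fee: $37,125.00 + $50,190.00 + $76,857.50 + $67,349.75 = $231,522.25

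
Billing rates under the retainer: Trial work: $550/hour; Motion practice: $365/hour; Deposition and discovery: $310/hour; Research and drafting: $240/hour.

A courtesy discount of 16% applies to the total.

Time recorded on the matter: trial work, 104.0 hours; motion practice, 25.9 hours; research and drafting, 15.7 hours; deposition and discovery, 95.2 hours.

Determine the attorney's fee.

$83,944.14

Trial work: 104.0 × $550 = $57,200.00
Motion practice: 25.9 × $365 = $9,453.50
Deposition and discovery: 95.2 × $310 = $29,512.00
Research and drafting: 15.7 × $240 = $3,768.00
Subtotal: $99,933.50
Less 16% discount: −$15,989.36
Total: $99,933.50 − $15,989.36 = $83,944.14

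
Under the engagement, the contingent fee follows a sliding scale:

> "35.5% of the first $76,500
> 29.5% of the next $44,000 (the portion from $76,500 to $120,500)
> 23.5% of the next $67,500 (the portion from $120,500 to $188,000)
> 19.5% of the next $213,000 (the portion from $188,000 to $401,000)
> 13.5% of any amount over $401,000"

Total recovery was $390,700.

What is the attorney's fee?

First $76,500 at 35.5% = $27,157.50
Next $44,000 at 29.5% = $12,980.00
Next $67,500 at 23.5% = $15,862.50
Remaining $202,700 at 19.5% = $39,526.50
Fee: $27,157.50 + $12,980.00 + $15,862.50 + $39,526.50 = $95,526.50

$95,526.50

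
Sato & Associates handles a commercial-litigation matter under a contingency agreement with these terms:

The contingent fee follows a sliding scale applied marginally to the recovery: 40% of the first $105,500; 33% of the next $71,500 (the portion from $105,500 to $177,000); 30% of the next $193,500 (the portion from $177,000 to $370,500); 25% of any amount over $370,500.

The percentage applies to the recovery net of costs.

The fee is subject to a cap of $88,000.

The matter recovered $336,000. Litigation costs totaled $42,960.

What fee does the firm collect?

$88,000.00

Fee base (net of costs): $336,000 − $42,960 = $293,040
First $105,500 at 40% = $42,200.00
Next $71,500 at 33% = $23,595.00
Remaining $116,040 at 30% = $34,812.00
Fee: $42,200.00 + $23,595.00 + $34,812.00 = $100,607.00
$100,607.00 exceeds the $88,000 cap, so the fee is capped at $88,000.00.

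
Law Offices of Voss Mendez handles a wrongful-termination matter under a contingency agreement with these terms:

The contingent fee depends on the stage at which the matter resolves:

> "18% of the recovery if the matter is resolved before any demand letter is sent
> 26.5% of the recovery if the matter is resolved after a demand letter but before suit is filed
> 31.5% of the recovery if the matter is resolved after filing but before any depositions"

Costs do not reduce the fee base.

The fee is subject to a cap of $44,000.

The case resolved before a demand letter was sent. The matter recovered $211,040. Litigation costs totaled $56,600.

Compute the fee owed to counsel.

Fee base is the gross recovery, $211,040; costs are reimbursed separately.
The matter resolved before a demand letter was sent, so the 18% rate applies.
$211,040 × 18% = $37,987.20
$37,987.20 is under the $44,000 cap.

$37,987.20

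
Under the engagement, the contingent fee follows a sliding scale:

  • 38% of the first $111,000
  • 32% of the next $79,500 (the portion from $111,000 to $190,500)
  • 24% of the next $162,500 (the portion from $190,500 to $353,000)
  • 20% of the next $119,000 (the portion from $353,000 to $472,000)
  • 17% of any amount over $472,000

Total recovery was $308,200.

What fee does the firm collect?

$95,868.00

First $111,000 at 38% = $42,180.00
Next $79,500 at 32% = $25,440.00
Remaining $117,700 at 24% = $28,248.00
Fee: $42,180.00 + $25,440.00 + $28,248.00 = $95,868.00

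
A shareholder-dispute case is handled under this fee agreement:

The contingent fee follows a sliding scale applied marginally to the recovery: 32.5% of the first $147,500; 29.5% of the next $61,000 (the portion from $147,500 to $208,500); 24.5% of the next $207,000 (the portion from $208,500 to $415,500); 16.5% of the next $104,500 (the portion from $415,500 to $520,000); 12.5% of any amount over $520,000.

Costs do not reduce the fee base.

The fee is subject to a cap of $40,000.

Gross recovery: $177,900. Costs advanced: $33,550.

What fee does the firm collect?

$40,000.00

Fee base is the gross recovery, $177,900; costs are reimbursed separately.
First $147,500 at 32.5% = $47,937.50
Remaining $30,400 at 29.5% = $8,968.00
Fee: $47,937.50 + $8,968.00 = $56,905.50
$56,905.50 exceeds the $40,000 cap, so the fee is capped at $40,000.00.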